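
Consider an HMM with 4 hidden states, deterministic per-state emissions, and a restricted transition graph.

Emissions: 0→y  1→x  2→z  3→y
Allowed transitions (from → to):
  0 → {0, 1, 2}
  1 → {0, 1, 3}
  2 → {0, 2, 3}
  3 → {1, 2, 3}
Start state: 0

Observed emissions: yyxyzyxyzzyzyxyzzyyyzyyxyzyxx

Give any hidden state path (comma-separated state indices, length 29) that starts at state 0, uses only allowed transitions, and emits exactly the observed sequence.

0,0,1,0,2,0,1,0,2,2,3,2,3,1,0,2,2,0,0,0,2,3,3,1,3,2,0,1,1

  0: obs=y cand={0,3} pick 0 [start]
  1: obs=y cand={0,3} pick 0 [0->0 ok]
  2: obs=x cand={1} pick 1 [0->1 ok]
  3: obs=y cand={0,3} pick 0 [1->0 ok]
  4: obs=z cand={2} pick 2 [0->2 ok]
  5: obs=y cand={0,3} pick 0 [2->0 ok]
  6: obs=x cand={1} pick 1 [0->1 ok]
  7: obs=y cand={0,3} pick 0 [1->0 ok]
  8: obs=z cand={2} pick 2 [0->2 ok]
  9: obs=z cand={2} pick 2 [2->2 ok]
  10: obs=y cand={0,3} pick 3 [2->3 ok]
  11: obs=z cand={2} pick 2 [3->2 ok]
  12: obs=y cand={0,3} pick 3 [2->3 ok]
  13: obs=x cand={1} pick 1 [3->1 ok]
  14: obs=y cand={0,3} pick 0 [1->0 ok]
  15: obs=z cand={2} pick 2 [0->2 ok]
  16: obs=z cand={2} pick 2 [2->2 ok]
  17: obs=y cand={0,3} pick 0 [2->0 ok]
  18: obs=y cand={0,3} pick 0 [0->0 ok]
  19: obs=y cand={0,3} pick 0 [0->0 ok]
  20: obs=z cand={2} pick 2 [0->2 ok]
  21: obs=y cand={0,3} pick 3 [2->3 ok]
  22: obs=y cand={0,3} pick 3 [3->3 ok]
  23: obs=x cand={1} pick 1 [3->1 ok]
  24: obs=y cand={0,3} pick 3 [1->3 ok]
  25: obs=z cand={2} pick 2 [3->2 ok]
  26: obs=y cand={0,3} pick 0 [2->0 ok]
  27: obs=x cand={1} pick 1 [0->1 ok]
  28: obs=x cand={1} pick 1 [1->1 ok]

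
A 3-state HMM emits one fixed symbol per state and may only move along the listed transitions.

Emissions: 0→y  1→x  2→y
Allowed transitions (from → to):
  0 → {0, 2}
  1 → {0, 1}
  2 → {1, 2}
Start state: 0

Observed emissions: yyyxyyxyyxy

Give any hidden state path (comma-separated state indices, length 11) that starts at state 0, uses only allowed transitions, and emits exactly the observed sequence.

0,0,2,1,0,2,1,0,2,1,0

  [0] y  {0,2}  => 0  start
  [1] y  {0,2}  => 0  0->0 ok
  [2] y  {0,2}  => 2  0->2 ok
  [3] x  {1}  => 1  2->1 ok
  [4] y  {0,2}  => 0  1->0 ok
  [5] y  {0,2}  => 2  0->2 ok
  [6] x  {1}  => 1  2->1 ok
  [7] y  {0,2}  => 0  1->0 ok
  [8] y  {0,2}  => 2  0->2 ok
  [9] x  {1}  => 1  2->1 ok
  [10] y  {0,2}  => 0  1->0 ok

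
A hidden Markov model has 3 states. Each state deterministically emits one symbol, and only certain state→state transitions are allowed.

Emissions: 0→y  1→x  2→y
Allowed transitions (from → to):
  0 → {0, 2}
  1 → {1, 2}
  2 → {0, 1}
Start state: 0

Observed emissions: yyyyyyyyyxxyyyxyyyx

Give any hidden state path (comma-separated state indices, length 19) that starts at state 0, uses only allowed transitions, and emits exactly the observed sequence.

0,2,0,2,0,0,2,0,2,1,1,2,0,2,1,2,0,2,1

  0: obs=y cand={0,2} pick 0 [start]
  1: obs=y cand={0,2} pick 2 [0->2 ok]
  2: obs=y cand={0,2} pick 0 [2->0 ok]
  3: obs=y cand={0,2} pick 2 [0->2 ok]
  4: obs=y cand={0,2} pick 0 [2->0 ok]
  5: obs=y cand={0,2} pick 0 [0->0 ok]
  6: obs=y cand={0,2} pick 2 [0->2 ok]
  7: obs=y cand={0,2} pick 0 [2->0 ok]
  8: obs=y cand={0,2} pick 2 [0->2 ok]
  9: obs=x cand={1} pick 1 [2->1 ok]
  10: obs=x cand={1} pick 1 [1->1 ok]
  11: obs=y cand={0,2} pick 2 [1->2 ok]
  12: obs=y cand={0,2} pick 0 [2->0 ok]
  13: obs=y cand={0,2} pick 2 [0->2 ok]
  14: obs=x cand={1} pick 1 [2->1 ok]
  15: obs=y cand={0,2} pick 2 [1->2 ok]
  16: obs=y cand={0,2} pick 0 [2->0 ok]
  17: obs=y cand={0,2} pick 2 [0->2 ok]
  18: obs=x cand={1} pick 1 [2->1 ok]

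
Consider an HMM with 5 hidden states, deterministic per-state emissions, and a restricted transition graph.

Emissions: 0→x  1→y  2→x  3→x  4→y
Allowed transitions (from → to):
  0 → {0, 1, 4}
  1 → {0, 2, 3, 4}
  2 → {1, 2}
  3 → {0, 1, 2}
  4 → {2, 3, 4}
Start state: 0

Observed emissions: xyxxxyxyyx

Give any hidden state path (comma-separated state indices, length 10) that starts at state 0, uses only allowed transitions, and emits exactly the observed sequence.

  0: obs=x cand={0,2,3} pick 0 [start]
  1: obs=y cand={1,4} pick 4 [0->4 ok]
  2: obs=x cand={0,2,3} pick 3 [4->3 ok]
  3: obs=x cand={0,2,3} pick 0 [3->0 ok]
  4: obs=x cand={0,2,3} pick 0 [0->0 ok]
  5: obs=y cand={1,4} pick 4 [0->4 ok]
  6: obs=x cand={0,2,3} pick 2 [4->2 ok]
  7: obs=y cand={1,4} pick 1 [2->1 ok]
  8: obs=y cand={1,4} pick 4 [1->4 ok]
  9: obs=x cand={0,2,3} pick 3 [4->3 ok]

0,4,3,0,0,4,2,1,4,3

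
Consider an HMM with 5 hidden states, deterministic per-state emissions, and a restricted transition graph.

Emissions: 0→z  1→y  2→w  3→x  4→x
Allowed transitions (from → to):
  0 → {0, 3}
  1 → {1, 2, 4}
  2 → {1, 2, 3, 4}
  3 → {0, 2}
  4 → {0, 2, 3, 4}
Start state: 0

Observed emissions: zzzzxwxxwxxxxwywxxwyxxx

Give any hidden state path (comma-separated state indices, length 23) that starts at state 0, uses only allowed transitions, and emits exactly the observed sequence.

  0: obs=z cand={0} pick 0 [start]
  1: obs=z cand={0} pick 0 [0->0 ok]
  2: obs=z cand={0} pick 0 [0->0 ok]
  3: obs=z cand={0} pick 0 [0->0 ok]
  4: obs=x cand={3,4} pick 3 [0->3 ok]
  5: obs=w cand={2} pick 2 [3->2 ok]
  6: obs=x cand={3,4} pick 4 [2->4 ok]
  7: obs=x cand={3,4} pick 4 [4->4 ok]
  8: obs=w cand={2} pick 2 [4->2 ok]
  9: obs=x cand={3,4} pick 4 [2->4 ok]
  10: obs=x cand={3,4} pick 4 [4->4 ok]
  11: obs=x cand={3,4} pick 4 [4->4 ok]
  12: obs=x cand={3,4} pick 3 [4->3 ok]
  13: obs=w cand={2} pick 2 [3->2 ok]
  14: obs=y cand={1} pick 1 [2->1 ok]
  15: obs=w cand={2} pick 2 [1->2 ok]
  16: obs=x cand={3,4} pick 4 [2->4 ok]
  17: obs=x cand={3,4} pick 4 [4->4 ok]
  18: obs=w cand={2} pick 2 [4->2 ok]
  19: obs=y cand={1} pick 1 [2->1 ok]
  20: obs=x cand={3,4} pick 4 [1->4 ok]
  21: obs=x cand={3,4} pick 4 [4->4 ok]
  22: obs=x cand={3,4} pick 3 [4->3 ok]

0,0,0,0,3,2,4,4,2,4,4,4,3,2,1,2,4,4,2,1,4,4,3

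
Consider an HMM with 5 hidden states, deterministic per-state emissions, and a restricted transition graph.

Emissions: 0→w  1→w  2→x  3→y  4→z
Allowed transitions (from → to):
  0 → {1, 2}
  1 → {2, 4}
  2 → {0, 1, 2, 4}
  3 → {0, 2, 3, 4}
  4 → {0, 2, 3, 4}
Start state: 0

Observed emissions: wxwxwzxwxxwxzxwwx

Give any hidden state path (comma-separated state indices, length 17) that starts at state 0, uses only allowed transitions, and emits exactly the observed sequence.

  [0] w  {0,1}  => 0  start
  [1] x  {2}  => 2  0->2 ok
  [2] w  {0,1}  => 0  2->0 ok
  [3] x  {2}  => 2  0->2 ok
  [4] w  {0,1}  => 1  2->1 ok
  [5] z  {4}  => 4  1->4 ok
  [6] x  {2}  => 2  4->2 ok
  [7] w  {0,1}  => 1  2->1 ok
  [8] x  {2}  => 2  1->2 ok
  [9] x  {2}  => 2  2->2 ok
  [10] w  {0,1}  => 1  2->1 ok
  [11] x  {2}  => 2  1->2 ok
  [12] z  {4}  => 4  2->4 ok
  [13] x  {2}  => 2  4->2 ok
  [14] w  {0,1}  => 0  2->0 ok
  [15] w  {0,1}  => 1  0->1 ok
  [16] x  {2}  => 2  1->2 ok

0,2,0,2,1,4,2,1,2,2,1,2,4,2,0,1,2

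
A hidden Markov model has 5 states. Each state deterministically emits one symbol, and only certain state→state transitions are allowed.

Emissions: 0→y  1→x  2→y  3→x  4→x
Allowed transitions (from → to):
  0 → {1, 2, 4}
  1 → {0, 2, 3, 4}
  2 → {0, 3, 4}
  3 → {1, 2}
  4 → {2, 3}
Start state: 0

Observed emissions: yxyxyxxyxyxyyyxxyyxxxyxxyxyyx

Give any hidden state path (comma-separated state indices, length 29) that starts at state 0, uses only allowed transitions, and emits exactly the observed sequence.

  t0 'y' -> {0,2}, take 0 (start)
  t1 'x' -> {1,3,4}, take 4 (0->4 ok)
  t2 'y' -> {0,2}, take 2 (4->2 ok)
  t3 'x' -> {1,3,4}, take 3 (2->3 ok)
  t4 'y' -> {0,2}, take 2 (3->2 ok)
  t5 'x' -> {1,3,4}, take 3 (2->3 ok)
  t6 'x' -> {1,3,4}, take 1 (3->1 ok)
  t7 'y' -> {0,2}, take 0 (1->0 ok)
  t8 'x' -> {1,3,4}, take 1 (0->1 ok)
  t9 'y' -> {0,2}, take 0 (1->0 ok)
  t10 'x' -> {1,3,4}, take 4 (0->4 ok)
  t11 'y' -> {0,2}, take 2 (4->2 ok)
  t12 'y' -> {0,2}, take 0 (2->0 ok)
  t13 'y' -> {0,2}, take 2 (0->2 ok)
  t14 'x' -> {1,3,4}, take 4 (2->4 ok)
  t15 'x' -> {1,3,4}, take 3 (4->3 ok)
  t16 'y' -> {0,2}, take 2 (3->2 ok)
  t17 'y' -> {0,2}, take 0 (2->0 ok)
  t18 'x' -> {1,3,4}, take 4 (0->4 ok)
  t19 'x' -> {1,3,4}, take 3 (4->3 ok)
  t20 'x' -> {1,3,4}, take 1 (3->1 ok)
  t21 'y' -> {0,2}, take 2 (1->2 ok)
  t22 'x' -> {1,3,4}, take 4 (2->4 ok)
  t23 'x' -> {1,3,4}, take 3 (4->3 ok)
  t24 'y' -> {0,2}, take 2 (3->2 ok)
  t25 'x' -> {1,3,4}, take 3 (2->3 ok)
  t26 'y' -> {0,2}, take 2 (3->2 ok)
  t27 'y' -> {0,2}, take 0 (2->0 ok)
  t28 'x' -> {1,3,4}, take 4 (0->4 ok)

0,4,2,3,2,3,1,0,1,0,4,2,0,2,4,3,2,0,4,3,1,2,4,3,2,3,2,0,4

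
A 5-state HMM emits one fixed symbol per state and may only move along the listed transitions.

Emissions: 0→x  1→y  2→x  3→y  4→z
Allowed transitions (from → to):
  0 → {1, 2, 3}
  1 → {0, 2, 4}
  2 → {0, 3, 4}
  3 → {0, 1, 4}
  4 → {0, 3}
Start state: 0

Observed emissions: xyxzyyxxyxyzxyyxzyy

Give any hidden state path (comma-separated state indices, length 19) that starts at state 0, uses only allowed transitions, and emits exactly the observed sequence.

  pos 0: x in {0,2}, choose 0; start
  pos 1: y in {1,3}, choose 1; 0->1 ok
  pos 2: x in {0,2}, choose 2; 1->2 ok
  pos 3: z in {4}, choose 4; 2->4 ok
  pos 4: y in {1,3}, choose 3; 4->3 ok
  pos 5: y in {1,3}, choose 1; 3->1 ok
  pos 6: x in {0,2}, choose 0; 1->0 ok
  pos 7: x in {0,2}, choose 2; 0->2 ok
  pos 8: y in {1,3}, choose 3; 2->3 ok
  pos 9: x in {0,2}, choose 0; 3->0 ok
  pos 10: y in {1,3}, choose 1; 0->1 ok
  pos 11: z in {4}, choose 4; 1->4 ok
  pos 12: x in {0,2}, choose 0; 4->0 ok
  pos 13: y in {1,3}, choose 3; 0->3 ok
  pos 14: y in {1,3}, choose 1; 3->1 ok
  pos 15: x in {0,2}, choose 2; 1->2 ok
  pos 16: z in {4}, choose 4; 2->4 ok
  pos 17: y in {1,3}, choose 3; 4->3 ok
  pos 18: y in {1,3}, choose 1; 3->1 ok

0,1,2,4,3,1,0,2,3,0,1,4,0,3,1,2,4,3,1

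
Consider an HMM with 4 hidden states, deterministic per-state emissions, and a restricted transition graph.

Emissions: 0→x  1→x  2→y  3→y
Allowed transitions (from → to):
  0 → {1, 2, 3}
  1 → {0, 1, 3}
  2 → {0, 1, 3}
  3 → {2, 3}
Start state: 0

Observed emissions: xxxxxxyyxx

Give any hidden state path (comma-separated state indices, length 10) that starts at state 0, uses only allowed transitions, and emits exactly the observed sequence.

0,1,1,0,1,0,3,2,1,1

  0: obs=x cand={0,1} pick 0 [start]
  1: obs=x cand={0,1} pick 1 [0->1 ok]
  2: obs=x cand={0,1} pick 1 [1->1 ok]
  3: obs=x cand={0,1} pick 0 [1->0 ok]
  4: obs=x cand={0,1} pick 1 [0->1 ok]
  5: obs=x cand={0,1} pick 0 [1->0 ok]
  6: obs=y cand={2,3} pick 3 [0->3 ok]
  7: obs=y cand={2,3} pick 2 [3->2 ok]
  8: obs=x cand={0,1} pick 1 [2->1 ok]
  9: obs=x cand={0,1} pick 1 [1->1 ok]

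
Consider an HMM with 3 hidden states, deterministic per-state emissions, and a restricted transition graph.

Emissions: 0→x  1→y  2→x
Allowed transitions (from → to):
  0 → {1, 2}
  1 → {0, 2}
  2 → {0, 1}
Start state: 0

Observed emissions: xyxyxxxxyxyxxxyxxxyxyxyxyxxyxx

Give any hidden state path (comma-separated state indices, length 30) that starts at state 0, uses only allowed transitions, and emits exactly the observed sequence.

  0: obs=x cand={0,2} pick 0 [start]
  1: obs=y cand={1} pick 1 [0->1 ok]
  2: obs=x cand={0,2} pick 2 [1->2 ok]
  3: obs=y cand={1} pick 1 [2->1 ok]
  4: obs=x cand={0,2} pick 2 [1->2 ok]
  5: obs=x cand={0,2} pick 0 [2->0 ok]
  6: obs=x cand={0,2} pick 2 [0->2 ok]
  7: obs=x cand={0,2} pick 0 [2->0 ok]
  8: obs=y cand={1} pick 1 [0->1 ok]
  9: obs=x cand={0,2} pick 2 [1->2 ok]
  10: obs=y cand={1} pick 1 [2->1 ok]
  11: obs=x cand={0,2} pick 0 [1->0 ok]
  12: obs=x cand={0,2} pick 2 [0->2 ok]
  13: obs=x cand={0,2} pick 0 [2->0 ok]
  14: obs=y cand={1} pick 1 [0->1 ok]
  15: obs=x cand={0,2} pick 0 [1->0 ok]
  16: obs=x cand={0,2} pick 2 [0->2 ok]
  17: obs=x cand={0,2} pick 0 [2->0 ok]
  18: obs=y cand={1} pick 1 [0->1 ok]
  19: obs=x cand={0,2} pick 2 [1->2 ok]
  20: obs=y cand={1} pick 1 [2->1 ok]
  21: obs=x cand={0,2} pick 0 [1->0 ok]
  22: obs=y cand={1} pick 1 [0->1 ok]
  23: obs=x cand={0,2} pick 2 [1->2 ok]
  24: obs=y cand={1} pick 1 [2->1 ok]
  25: obs=x cand={0,2} pick 2 [1->2 ok]
  26: obs=x cand={0,2} pick 0 [2->0 ok]
  27: obs=y cand={1} pick 1 [0->1 ok]
  28: obs=x cand={0,2} pick 0 [1->0 ok]
  29: obs=x cand={0,2} pick 2 [0->2 ok]

0,1,2,1,2,0,2,0,1,2,1,0,2,0,1,0,2,0,1,2,1,0,1,2,1,2,0,1,0,2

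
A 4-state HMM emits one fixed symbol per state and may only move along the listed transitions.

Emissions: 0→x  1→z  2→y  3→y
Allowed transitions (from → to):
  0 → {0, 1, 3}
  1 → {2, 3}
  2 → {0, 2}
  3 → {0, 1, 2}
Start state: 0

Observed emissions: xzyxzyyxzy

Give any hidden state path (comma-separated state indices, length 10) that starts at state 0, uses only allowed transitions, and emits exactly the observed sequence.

0,1,2,0,1,3,2,0,1,3

  pos 0: x in {0}, choose 0; start
  pos 1: z in {1}, choose 1; 0->1 ok
  pos 2: y in {2,3}, choose 2; 1->2 ok
  pos 3: x in {0}, choose 0; 2->0 ok
  pos 4: z in {1}, choose 1; 0->1 ok
  pos 5: y in {2,3}, choose 3; 1->3 ok
  pos 6: y in {2,3}, choose 2; 3->2 ok
  pos 7: x in {0}, choose 0; 2->0 ok
  pos 8: z in {1}, choose 1; 0->1 ok
  pos 9: y in {2,3}, choose 3; 1->3 ok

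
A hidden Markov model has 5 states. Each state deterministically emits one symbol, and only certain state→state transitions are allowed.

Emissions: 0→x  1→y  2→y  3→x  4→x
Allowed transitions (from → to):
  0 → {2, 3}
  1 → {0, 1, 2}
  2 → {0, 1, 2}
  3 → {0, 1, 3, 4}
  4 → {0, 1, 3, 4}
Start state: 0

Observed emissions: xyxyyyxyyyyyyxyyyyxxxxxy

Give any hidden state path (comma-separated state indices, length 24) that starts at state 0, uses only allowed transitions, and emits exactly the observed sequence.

  0: obs=x cand={0,3,4} pick 0 [start]
  1: obs=y cand={1,2} pick 2 [0->2 ok]
  2: obs=x cand={0,3,4} pick 0 [2->0 ok]
  3: obs=y cand={1,2} pick 2 [0->2 ok]
  4: obs=y cand={1,2} pick 2 [2->2 ok]
  5: obs=y cand={1,2} pick 2 [2->2 ok]
  6: obs=x cand={0,3,4} pick 0 [2->0 ok]
  7: obs=y cand={1,2} pick 2 [0->2 ok]
  8: obs=y cand={1,2} pick 2 [2->2 ok]
  9: obs=y cand={1,2} pick 2 [2->2 ok]
  10: obs=y cand={1,2} pick 2 [2->2 ok]
  11: obs=y cand={1,2} pick 2 [2->2 ok]
  12: obs=y cand={1,2} pick 1 [2->1 ok]
  13: obs=x cand={0,3,4} pick 0 [1->0 ok]
  14: obs=y cand={1,2} pick 2 [0->2 ok]
  15: obs=y cand={1,2} pick 1 [2->1 ok]
  16: obs=y cand={1,2} pick 1 [1->1 ok]
  17: obs=y cand={1,2} pick 2 [1->2 ok]
  18: obs=x cand={0,3,4} pick 0 [2->0 ok]
  19: obs=x cand={0,3,4} pick 3 [0->3 ok]
  20: obs=x cand={0,3,4} pick 4 [3->4 ok]
  21: obs=x cand={0,3,4} pick 4 [4->4 ok]
  22: obs=x cand={0,3,4} pick 0 [4->0 ok]
  23: obs=y cand={1,2} pick 2 [0->2 ok]

0,2,0,2,2,2,0,2,2,2,2,2,1,0,2,1,1,2,0,3,4,4,0,2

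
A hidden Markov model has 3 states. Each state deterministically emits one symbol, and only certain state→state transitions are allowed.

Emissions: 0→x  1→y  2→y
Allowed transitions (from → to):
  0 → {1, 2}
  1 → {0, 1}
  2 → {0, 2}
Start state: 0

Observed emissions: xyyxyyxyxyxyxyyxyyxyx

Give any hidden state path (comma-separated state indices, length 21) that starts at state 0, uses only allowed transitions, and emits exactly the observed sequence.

0,2,2,0,1,1,0,2,0,2,0,1,0,2,2,0,1,1,0,1,0

  0: obs=x cand={0} pick 0 [start]
  1: obs=y cand={1,2} pick 2 [0->2 ok]
  2: obs=y cand={1,2} pick 2 [2->2 ok]
  3: obs=x cand={0} pick 0 [2->0 ok]
  4: obs=y cand={1,2} pick 1 [0->1 ok]
  5: obs=y cand={1,2} pick 1 [1->1 ok]
  6: obs=x cand={0} pick 0 [1->0 ok]
  7: obs=y cand={1,2} pick 2 [0->2 ok]
  8: obs=x cand={0} pick 0 [2->0 ok]
  9: obs=y cand={1,2} pick 2 [0->2 ok]
  10: obs=x cand={0} pick 0 [2->0 ok]
  11: obs=y cand={1,2} pick 1 [0->1 ok]
  12: obs=x cand={0} pick 0 [1->0 ok]
  13: obs=y cand={1,2} pick 2 [0->2 ok]
  14: obs=y cand={1,2} pick 2 [2->2 ok]
  15: obs=x cand={0} pick 0 [2->0 ok]
  16: obs=y cand={1,2} pick 1 [0->1 ok]
  17: obs=y cand={1,2} pick 1 [1->1 ok]
  18: obs=x cand={0} pick 0 [1->0 ok]
  19: obs=y cand={1,2} pick 1 [0->1 ok]
  20: obs=x cand={0} pick 0 [1->0 ok]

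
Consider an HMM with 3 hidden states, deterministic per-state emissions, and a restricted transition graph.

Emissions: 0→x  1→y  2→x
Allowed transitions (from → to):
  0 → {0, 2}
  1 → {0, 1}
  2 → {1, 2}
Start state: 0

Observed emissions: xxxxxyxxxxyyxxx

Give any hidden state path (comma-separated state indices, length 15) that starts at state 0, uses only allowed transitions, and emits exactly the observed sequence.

  [0] x  {0,2}  => 0  start
  [1] x  {0,2}  => 2  0->2 ok
  [2] x  {0,2}  => 2  2->2 ok
  [3] x  {0,2}  => 2  2->2 ok
  [4] x  {0,2}  => 2  2->2 ok
  [5] y  {1}  => 1  2->1 ok
  [6] x  {0,2}  => 0  1->0 ok
  [7] x  {0,2}  => 0  0->0 ok
  [8] x  {0,2}  => 2  0->2 ok
  [9] x  {0,2}  => 2  2->2 ok
  [10] y  {1}  => 1  2->1 ok
  [11] y  {1}  => 1  1->1 ok
  [12] x  {0,2}  => 0  1->0 ok
  [13] x  {0,2}  => 0  0->0 ok
  [14] x  {0,2}  => 0  0->0 ok

0,2,2,2,2,1,0,0,2,2,1,1,0,0,0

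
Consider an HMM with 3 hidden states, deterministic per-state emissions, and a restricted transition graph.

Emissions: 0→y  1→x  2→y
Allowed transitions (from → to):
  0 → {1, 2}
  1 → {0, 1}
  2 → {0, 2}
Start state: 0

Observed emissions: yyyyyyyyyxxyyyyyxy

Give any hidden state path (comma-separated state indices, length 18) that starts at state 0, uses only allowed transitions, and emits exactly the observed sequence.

  t0 'y' -> {0,2}, take 0 (start)
  t1 'y' -> {0,2}, take 2 (0->2 ok)
  t2 'y' -> {0,2}, take 0 (2->0 ok)
  t3 'y' -> {0,2}, take 2 (0->2 ok)
  t4 'y' -> {0,2}, take 2 (2->2 ok)
  t5 'y' -> {0,2}, take 2 (2->2 ok)
  t6 'y' -> {0,2}, take 2 (2->2 ok)
  t7 'y' -> {0,2}, take 2 (2->2 ok)
  t8 'y' -> {0,2}, take 0 (2->0 ok)
  t9 'x' -> {1}, take 1 (0->1 ok)
  t10 'x' -> {1}, take 1 (1->1 ok)
  t11 'y' -> {0,2}, take 0 (1->0 ok)
  t12 'y' -> {0,2}, take 2 (0->2 ok)
  t13 'y' -> {0,2}, take 2 (2->2 ok)
  t14 'y' -> {0,2}, take 2 (2->2 ok)
  t15 'y' -> {0,2}, take 0 (2->0 ok)
  t16 'x' -> {1}, take 1 (0->1 ok)
  t17 'y' -> {0,2}, take 0 (1->0 ok)

0,2,0,2,2,2,2,2,0,1,1,0,2,2,2,0,1,0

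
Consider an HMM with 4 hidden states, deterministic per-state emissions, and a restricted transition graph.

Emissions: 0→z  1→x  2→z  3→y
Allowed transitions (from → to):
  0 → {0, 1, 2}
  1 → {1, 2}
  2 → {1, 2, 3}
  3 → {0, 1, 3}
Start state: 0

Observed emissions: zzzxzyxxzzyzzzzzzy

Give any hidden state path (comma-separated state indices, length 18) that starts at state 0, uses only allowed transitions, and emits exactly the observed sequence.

  pos 0: z in {0,2}, choose 0; start
  pos 1: z in {0,2}, choose 0; 0->0 ok
  pos 2: z in {0,2}, choose 2; 0->2 ok
  pos 3: x in {1}, choose 1; 2->1 ok
  pos 4: z in {0,2}, choose 2; 1->2 ok
  pos 5: y in {3}, choose 3; 2->3 ok
  pos 6: x in {1}, choose 1; 3->1 ok
  pos 7: x in {1}, choose 1; 1->1 ok
  pos 8: z in {0,2}, choose 2; 1->2 ok
  pos 9: z in {0,2}, choose 2; 2->2 ok
  pos 10: y in {3}, choose 3; 2->3 ok
  pos 11: z in {0,2}, choose 0; 3->0 ok
  pos 12: z in {0,2}, choose 0; 0->0 ok
  pos 13: z in {0,2}, choose 0; 0->0 ok
  pos 14: z in {0,2}, choose 0; 0->0 ok
  pos 15: z in {0,2}, choose 0; 0->0 ok
  pos 16: z in {0,2}, choose 2; 0->2 ok
  pos 17: y in {3}, choose 3; 2->3 ok

0,0,2,1,2,3,1,1,2,2,3,0,0,0,0,0,2,3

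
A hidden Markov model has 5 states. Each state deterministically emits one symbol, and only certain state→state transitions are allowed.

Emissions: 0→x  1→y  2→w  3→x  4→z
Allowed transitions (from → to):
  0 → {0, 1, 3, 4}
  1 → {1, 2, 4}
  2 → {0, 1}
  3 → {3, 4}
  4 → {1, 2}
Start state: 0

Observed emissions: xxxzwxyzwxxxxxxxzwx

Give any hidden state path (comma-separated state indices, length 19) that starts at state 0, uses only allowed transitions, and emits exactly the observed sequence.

  t0 'x' -> {0,3}, take 0 (start)
  t1 'x' -> {0,3}, take 0 (0->0 ok)
  t2 'x' -> {0,3}, take 3 (0->3 ok)
  t3 'z' -> {4}, take 4 (3->4 ok)
  t4 'w' -> {2}, take 2 (4->2 ok)
  t5 'x' -> {0,3}, take 0 (2->0 ok)
  t6 'y' -> {1}, take 1 (0->1 ok)
  t7 'z' -> {4}, take 4 (1->4 ok)
  t8 'w' -> {2}, take 2 (4->2 ok)
  t9 'x' -> {0,3}, take 0 (2->0 ok)
  t10 'x' -> {0,3}, take 0 (0->0 ok)
  t11 'x' -> {0,3}, take 0 (0->0 ok)
  t12 'x' -> {0,3}, take 0 (0->0 ok)
  t13 'x' -> {0,3}, take 3 (0->3 ok)
  t14 'x' -> {0,3}, take 3 (3->3 ok)
  t15 'x' -> {0,3}, take 3 (3->3 ok)
  t16 'z' -> {4}, take 4 (3->4 ok)
  t17 'w' -> {2}, take 2 (4->2 ok)
  t18 'x' -> {0,3}, take 0 (2->0 ok)

0,0,3,4,2,0,1,4,2,0,0,0,0,3,3,3,4,2,0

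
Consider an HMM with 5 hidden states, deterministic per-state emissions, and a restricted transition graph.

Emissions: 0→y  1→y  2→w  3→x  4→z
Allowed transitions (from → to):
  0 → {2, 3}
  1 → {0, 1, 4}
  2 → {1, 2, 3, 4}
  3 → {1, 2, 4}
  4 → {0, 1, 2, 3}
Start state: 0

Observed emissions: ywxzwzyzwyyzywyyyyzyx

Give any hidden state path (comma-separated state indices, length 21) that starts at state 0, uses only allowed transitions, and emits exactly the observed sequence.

0,2,3,4,2,4,1,4,2,1,1,4,0,2,1,1,1,1,4,0,3

  t0 'y' -> {0,1}, take 0 (start)
  t1 'w' -> {2}, take 2 (0->2 ok)
  t2 'x' -> {3}, take 3 (2->3 ok)
  t3 'z' -> {4}, take 4 (3->4 ok)
  t4 'w' -> {2}, take 2 (4->2 ok)
  t5 'z' -> {4}, take 4 (2->4 ok)
  t6 'y' -> {0,1}, take 1 (4->1 ok)
  t7 'z' -> {4}, take 4 (1->4 ok)
  t8 'w' -> {2}, take 2 (4->2 ok)
  t9 'y' -> {0,1}, take 1 (2->1 ok)
  t10 'y' -> {0,1}, take 1 (1->1 ok)
  t11 'z' -> {4}, take 4 (1->4 ok)
  t12 'y' -> {0,1}, take 0 (4->0 ok)
  t13 'w' -> {2}, take 2 (0->2 ok)
  t14 'y' -> {0,1}, take 1 (2->1 ok)
  t15 'y' -> {0,1}, take 1 (1->1 ok)
  t16 'y' -> {0,1}, take 1 (1->1 ok)
  t17 'y' -> {0,1}, take 1 (1->1 ok)
  t18 'z' -> {4}, take 4 (1->4 ok)
  t19 'y' -> {0,1}, take 0 (4->0 ok)
  t20 'x' -> {3}, take 3 (0->3 ok)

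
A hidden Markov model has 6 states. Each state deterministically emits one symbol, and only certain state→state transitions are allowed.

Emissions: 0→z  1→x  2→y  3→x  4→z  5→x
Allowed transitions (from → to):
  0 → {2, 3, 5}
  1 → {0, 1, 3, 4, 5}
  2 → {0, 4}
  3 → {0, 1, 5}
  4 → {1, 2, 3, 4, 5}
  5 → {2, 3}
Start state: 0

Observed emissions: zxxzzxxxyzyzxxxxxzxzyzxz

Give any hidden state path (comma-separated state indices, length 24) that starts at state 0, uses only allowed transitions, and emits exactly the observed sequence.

0,3,1,4,4,1,3,5,2,0,2,4,3,5,3,5,3,0,3,0,2,4,3,0

  [0] z  {0,4}  => 0  start
  [1] x  {1,3,5}  => 3  0->3 ok
  [2] x  {1,3,5}  => 1  3->1 ok
  [3] z  {0,4}  => 4  1->4 ok
  [4] z  {0,4}  => 4  4->4 ok
  [5] x  {1,3,5}  => 1  4->1 ok
  [6] x  {1,3,5}  => 3  1->3 ok
  [7] x  {1,3,5}  => 5  3->5 ok
  [8] y  {2}  => 2  5->2 ok
  [9] z  {0,4}  => 0  2->0 ok
  [10] y  {2}  => 2  0->2 ok
  [11] z  {0,4}  => 4  2->4 ok
  [12] x  {1,3,5}  => 3  4->3 ok
  [13] x  {1,3,5}  => 5  3->5 ok
  [14] x  {1,3,5}  => 3  5->3 ok
  [15] x  {1,3,5}  => 5  3->5 ok
  [16] x  {1,3,5}  => 3  5->3 ok
  [17] z  {0,4}  => 0  3->0 ok
  [18] x  {1,3,5}  => 3  0->3 ok
  [19] z  {0,4}  => 0  3->0 ok
  [20] y  {2}  => 2  0->2 ok
  [21] z  {0,4}  => 4  2->4 ok
  [22] x  {1,3,5}  => 3  4->3 ok
  [23] z  {0,4}  => 0  3->0 ok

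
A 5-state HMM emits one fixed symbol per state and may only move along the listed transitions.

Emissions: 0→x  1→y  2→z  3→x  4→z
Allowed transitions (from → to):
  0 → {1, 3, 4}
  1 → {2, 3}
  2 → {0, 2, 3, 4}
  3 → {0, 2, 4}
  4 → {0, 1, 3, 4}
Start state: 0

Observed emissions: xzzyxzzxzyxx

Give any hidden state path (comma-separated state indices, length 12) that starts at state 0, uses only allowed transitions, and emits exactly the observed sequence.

0,4,4,1,3,2,4,3,4,1,3,0

  pos 0: x in {0,3}, choose 0; start
  pos 1: z in {2,4}, choose 4; 0->4 ok
  pos 2: z in {2,4}, choose 4; 4->4 ok
  pos 3: y in {1}, choose 1; 4->1 ok
  pos 4: x in {0,3}, choose 3; 1->3 ok
  pos 5: z in {2,4}, choose 2; 3->2 ok
  pos 6: z in {2,4}, choose 4; 2->4 ok
  pos 7: x in {0,3}, choose 3; 4->3 ok
  pos 8: z in {2,4}, choose 4; 3->4 ok
  pos 9: y in {1}, choose 1; 4->1 ok
  pos 10: x in {0,3}, choose 3; 1->3 ok
  pos 11: x in {0,3}, choose 0; 3->0 ok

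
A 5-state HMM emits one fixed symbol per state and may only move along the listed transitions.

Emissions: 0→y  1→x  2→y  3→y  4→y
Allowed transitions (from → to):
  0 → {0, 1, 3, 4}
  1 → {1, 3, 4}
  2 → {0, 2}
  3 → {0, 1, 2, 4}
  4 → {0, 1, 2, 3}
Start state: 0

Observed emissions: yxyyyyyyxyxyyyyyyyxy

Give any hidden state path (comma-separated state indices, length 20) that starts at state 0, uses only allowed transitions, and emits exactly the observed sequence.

  pos 0: y in {0,2,3,4}, choose 0; start
  pos 1: x in {1}, choose 1; 0->1 ok
  pos 2: y in {0,2,3,4}, choose 4; 1->4 ok
  pos 3: y in {0,2,3,4}, choose 0; 4->0 ok
  pos 4: y in {0,2,3,4}, choose 4; 0->4 ok
  pos 5: y in {0,2,3,4}, choose 2; 4->2 ok
  pos 6: y in {0,2,3,4}, choose 0; 2->0 ok
  pos 7: y in {0,2,3,4}, choose 0; 0->0 ok
  pos 8: x in {1}, choose 1; 0->1 ok
  pos 9: y in {0,2,3,4}, choose 3; 1->3 ok
  pos 10: x in {1}, choose 1; 3->1 ok
  pos 11: y in {0,2,3,4}, choose 4; 1->4 ok
  pos 12: y in {0,2,3,4}, choose 2; 4->2 ok
  pos 13: y in {0,2,3,4}, choose 2; 2->2 ok
  pos 14: y in {0,2,3,4}, choose 0; 2->0 ok
  pos 15: y in {0,2,3,4}, choose 3; 0->3 ok
  pos 16: y in {0,2,3,4}, choose 4; 3->4 ok
  pos 17: y in {0,2,3,4}, choose 0; 4->0 ok
  pos 18: x in {1}, choose 1; 0->1 ok
  pos 19: y in {0,2,3,4}, choose 3; 1->3 ok

0,1,4,0,4,2,0,0,1,3,1,4,2,2,0,3,4,0,1,3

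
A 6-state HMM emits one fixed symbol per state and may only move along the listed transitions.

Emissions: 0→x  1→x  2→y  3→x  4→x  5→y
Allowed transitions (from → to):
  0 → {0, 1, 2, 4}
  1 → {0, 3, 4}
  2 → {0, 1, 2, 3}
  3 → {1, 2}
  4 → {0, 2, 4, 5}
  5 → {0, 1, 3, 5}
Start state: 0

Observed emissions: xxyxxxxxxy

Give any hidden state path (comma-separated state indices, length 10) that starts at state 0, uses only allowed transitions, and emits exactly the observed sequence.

0,4,2,1,4,0,4,0,4,5

  pos 0: x in {0,1,3,4}, choose 0; start
  pos 1: x in {0,1,3,4}, choose 4; 0->4 ok
  pos 2: y in {2,5}, choose 2; 4->2 ok
  pos 3: x in {0,1,3,4}, choose 1; 2->1 ok
  pos 4: x in {0,1,3,4}, choose 4; 1->4 ok
  pos 5: x in {0,1,3,4}, choose 0; 4->0 ok
  pos 6: x in {0,1,3,4}, choose 4; 0->4 ok
  pos 7: x in {0,1,3,4}, choose 0; 4->0 ok
  pos 8: x in {0,1,3,4}, choose 4; 0->4 ok
  pos 9: y in {2,5}, choose 5; 4->5 ok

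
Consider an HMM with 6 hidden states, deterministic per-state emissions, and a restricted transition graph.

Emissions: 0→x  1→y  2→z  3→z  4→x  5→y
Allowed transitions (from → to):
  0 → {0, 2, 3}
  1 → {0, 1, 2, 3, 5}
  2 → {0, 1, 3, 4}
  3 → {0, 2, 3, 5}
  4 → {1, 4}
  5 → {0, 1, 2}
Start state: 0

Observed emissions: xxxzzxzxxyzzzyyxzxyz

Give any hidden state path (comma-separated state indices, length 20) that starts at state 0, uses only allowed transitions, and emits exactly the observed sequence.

0,0,0,3,2,0,2,4,4,1,3,2,3,5,1,0,2,4,1,2

  [0] x  {0,4}  => 0  start
  [1] x  {0,4}  => 0  0->0 ok
  [2] x  {0,4}  => 0  0->0 ok
  [3] z  {2,3}  => 3  0->3 ok
  [4] z  {2,3}  => 2  3->2 ok
  [5] x  {0,4}  => 0  2->0 ok
  [6] z  {2,3}  => 2  0->2 ok
  [7] x  {0,4}  => 4  2->4 ok
  [8] x  {0,4}  => 4  4->4 ok
  [9] y  {1,5}  => 1  4->1 ok
  [10] z  {2,3}  => 3  1->3 ok
  [11] z  {2,3}  => 2  3->2 ok
  [12] z  {2,3}  => 3  2->3 ok
  [13] y  {1,5}  => 5  3->5 ok
  [14] y  {1,5}  => 1  5->1 ok
  [15] x  {0,4}  => 0  1->0 ok
  [16] z  {2,3}  => 2  0->2 ok
  [17] x  {0,4}  => 4  2->4 ok
  [18] y  {1,5}  => 1  4->1 ok
  [19] z  {2,3}  => 2  1->2 ok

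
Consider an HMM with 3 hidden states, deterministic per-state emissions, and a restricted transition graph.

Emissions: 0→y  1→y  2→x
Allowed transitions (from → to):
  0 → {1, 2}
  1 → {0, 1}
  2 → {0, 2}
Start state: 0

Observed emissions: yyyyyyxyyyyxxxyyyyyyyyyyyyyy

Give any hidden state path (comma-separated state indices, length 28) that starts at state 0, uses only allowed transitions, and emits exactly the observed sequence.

  [0] y  {0,1}  => 0  start
  [1] y  {0,1}  => 1  0->1 ok
  [2] y  {0,1}  => 1  1->1 ok
  [3] y  {0,1}  => 0  1->0 ok
  [4] y  {0,1}  => 1  0->1 ok
  [5] y  {0,1}  => 0  1->0 ok
  [6] x  {2}  => 2  0->2 ok
  [7] y  {0,1}  => 0  2->0 ok
  [8] y  {0,1}  => 1  0->1 ok
  [9] y  {0,1}  => 1  1->1 ok
  [10] y  {0,1}  => 0  1->0 ok
  [11] x  {2}  => 2  0->2 ok
  [12] x  {2}  => 2  2->2 ok
  [13] x  {2}  => 2  2->2 ok
  [14] y  {0,1}  => 0  2->0 ok
  [15] y  {0,1}  => 1  0->1 ok
  [16] y  {0,1}  => 1  1->1 ok
  [17] y  {0,1}  => 0  1->0 ok
  [18] y  {0,1}  => 1  0->1 ok
  [19] y  {0,1}  => 1  1->1 ok
  [20] y  {0,1}  => 1  1->1 ok
  [21] y  {0,1}  => 0  1->0 ok
  [22] y  {0,1}  => 1  0->1 ok
  [23] y  {0,1}  => 1  1->1 ok
  [24] y  {0,1}  => 1  1->1 ok
  [25] y  {0,1}  => 0  1->0 ok
  [26] y  {0,1}  => 1  0->1 ok
  [27] y  {0,1}  => 0  1->0 ok

0,1,1,0,1,0,2,0,1,1,0,2,2,2,0,1,1,0,1,1,1,0,1,1,1,0,1,0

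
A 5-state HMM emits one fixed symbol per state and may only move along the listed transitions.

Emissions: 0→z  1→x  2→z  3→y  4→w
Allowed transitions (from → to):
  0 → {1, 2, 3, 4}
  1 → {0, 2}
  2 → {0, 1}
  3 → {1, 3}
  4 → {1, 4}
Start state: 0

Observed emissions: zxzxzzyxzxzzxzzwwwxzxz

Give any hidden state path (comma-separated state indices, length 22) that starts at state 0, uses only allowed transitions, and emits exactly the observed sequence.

  t0 'z' -> {0,2}, take 0 (start)
  t1 'x' -> {1}, take 1 (0->1 ok)
  t2 'z' -> {0,2}, take 2 (1->2 ok)
  t3 'x' -> {1}, take 1 (2->1 ok)
  t4 'z' -> {0,2}, take 2 (1->2 ok)
  t5 'z' -> {0,2}, take 0 (2->0 ok)
  t6 'y' -> {3}, take 3 (0->3 ok)
  t7 'x' -> {1}, take 1 (3->1 ok)
  t8 'z' -> {0,2}, take 0 (1->0 ok)
  t9 'x' -> {1}, take 1 (0->1 ok)
  t10 'z' -> {0,2}, take 2 (1->2 ok)
  t11 'z' -> {0,2}, take 0 (2->0 ok)
  t12 'x' -> {1}, take 1 (0->1 ok)
  t13 'z' -> {0,2}, take 2 (1->2 ok)
  t14 'z' -> {0,2}, take 0 (2->0 ok)
  t15 'w' -> {4}, take 4 (0->4 ok)
  t16 'w' -> {4}, take 4 (4->4 ok)
  t17 'w' -> {4}, take 4 (4->4 ok)
  t18 'x' -> {1}, take 1 (4->1 ok)
  t19 'z' -> {0,2}, take 2 (1->2 ok)
  t20 'x' -> {1}, take 1 (2->1 ok)
  t21 'z' -> {0,2}, take 2 (1->2 ok)

0,1,2,1,2,0,3,1,0,1,2,0,1,2,0,4,4,4,1,2,1,2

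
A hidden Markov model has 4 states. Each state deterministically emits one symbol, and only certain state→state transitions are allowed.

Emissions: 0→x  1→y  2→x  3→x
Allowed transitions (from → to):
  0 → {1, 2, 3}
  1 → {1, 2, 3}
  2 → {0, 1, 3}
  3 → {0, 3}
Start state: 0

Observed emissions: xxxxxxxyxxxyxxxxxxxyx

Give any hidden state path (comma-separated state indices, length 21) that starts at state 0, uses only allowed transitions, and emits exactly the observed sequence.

  t0 'x' -> {0,2,3}, take 0 (start)
  t1 'x' -> {0,2,3}, take 3 (0->3 ok)
  t2 'x' -> {0,2,3}, take 0 (3->0 ok)
  t3 'x' -> {0,2,3}, take 3 (0->3 ok)
  t4 'x' -> {0,2,3}, take 3 (3->3 ok)
  t5 'x' -> {0,2,3}, take 0 (3->0 ok)
  t6 'x' -> {0,2,3}, take 2 (0->2 ok)
  t7 'y' -> {1}, take 1 (2->1 ok)
  t8 'x' -> {0,2,3}, take 3 (1->3 ok)
  t9 'x' -> {0,2,3}, take 3 (3->3 ok)
  t10 'x' -> {0,2,3}, take 0 (3->0 ok)
  t11 'y' -> {1}, take 1 (0->1 ok)
  t12 'x' -> {0,2,3}, take 2 (1->2 ok)
  t13 'x' -> {0,2,3}, take 0 (2->0 ok)
  t14 'x' -> {0,2,3}, take 3 (0->3 ok)
  t15 'x' -> {0,2,3}, take 0 (3->0 ok)
  t16 'x' -> {0,2,3}, take 3 (0->3 ok)
  t17 'x' -> {0,2,3}, take 0 (3->0 ok)
  t18 'x' -> {0,2,3}, take 2 (0->2 ok)
  t19 'y' -> {1}, take 1 (2->1 ok)
  t20 'x' -> {0,2,3}, take 2 (1->2 ok)

0,3,0,3,3,0,2,1,3,3,0,1,2,0,3,0,3,0,2,1,2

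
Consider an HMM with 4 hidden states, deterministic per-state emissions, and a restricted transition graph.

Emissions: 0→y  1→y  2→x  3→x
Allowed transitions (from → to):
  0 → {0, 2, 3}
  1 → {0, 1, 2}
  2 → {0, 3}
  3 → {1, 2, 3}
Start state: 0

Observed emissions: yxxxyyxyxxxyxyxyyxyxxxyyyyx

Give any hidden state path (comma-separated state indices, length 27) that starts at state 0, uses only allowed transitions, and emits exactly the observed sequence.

  [0] y  {0,1}  => 0  start
  [1] x  {2,3}  => 3  0->3 ok
  [2] x  {2,3}  => 2  3->2 ok
  [3] x  {2,3}  => 3  2->3 ok
  [4] y  {0,1}  => 1  3->1 ok
  [5] y  {0,1}  => 1  1->1 ok
  [6] x  {2,3}  => 2  1->2 ok
  [7] y  {0,1}  => 0  2->0 ok
  [8] x  {2,3}  => 2  0->2 ok
  [9] x  {2,3}  => 3  2->3 ok
  [10] x  {2,3}  => 3  3->3 ok
  [11] y  {0,1}  => 1  3->1 ok
  [12] x  {2,3}  => 2  1->2 ok
  [13] y  {0,1}  => 0  2->0 ok
  [14] x  {2,3}  => 3  0->3 ok
  [15] y  {0,1}  => 1  3->1 ok
  [16] y  {0,1}  => 1  1->1 ok
  [17] x  {2,3}  => 2  1->2 ok
  [18] y  {0,1}  => 0  2->0 ok
  [19] x  {2,3}  => 3  0->3 ok
  [20] x  {2,3}  => 3  3->3 ok
  [21] x  {2,3}  => 3  3->3 ok
  [22] y  {0,1}  => 1  3->1 ok
  [23] y  {0,1}  => 1  1->1 ok
  [24] y  {0,1}  => 1  1->1 ok
  [25] y  {0,1}  => 0  1->0 ok
  [26] x  {2,3}  => 3  0->3 ok

0,3,2,3,1,1,2,0,2,3,3,1,2,0,3,1,1,2,0,3,3,3,1,1,1,0,3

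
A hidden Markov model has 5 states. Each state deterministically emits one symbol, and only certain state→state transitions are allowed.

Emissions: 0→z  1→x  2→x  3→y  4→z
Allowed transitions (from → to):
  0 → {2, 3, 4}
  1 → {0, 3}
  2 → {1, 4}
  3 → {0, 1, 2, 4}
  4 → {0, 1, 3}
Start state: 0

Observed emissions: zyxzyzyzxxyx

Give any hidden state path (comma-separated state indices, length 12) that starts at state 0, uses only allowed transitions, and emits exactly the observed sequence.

0,3,2,4,3,4,3,0,2,1,3,1

  [0] z  {0,4}  => 0  start
  [1] y  {3}  => 3  0->3 ok
  [2] x  {1,2}  => 2  3->2 ok
  [3] z  {0,4}  => 4  2->4 ok
  [4] y  {3}  => 3  4->3 ok
  [5] z  {0,4}  => 4  3->4 ok
  [6] y  {3}  => 3  4->3 ok
  [7] z  {0,4}  => 0  3->0 ok
  [8] x  {1,2}  => 2  0->2 ok
  [9] x  {1,2}  => 1  2->1 ok
  [10] y  {3}  => 3  1->3 ok
  [11] x  {1,2}  => 1  3->1 ok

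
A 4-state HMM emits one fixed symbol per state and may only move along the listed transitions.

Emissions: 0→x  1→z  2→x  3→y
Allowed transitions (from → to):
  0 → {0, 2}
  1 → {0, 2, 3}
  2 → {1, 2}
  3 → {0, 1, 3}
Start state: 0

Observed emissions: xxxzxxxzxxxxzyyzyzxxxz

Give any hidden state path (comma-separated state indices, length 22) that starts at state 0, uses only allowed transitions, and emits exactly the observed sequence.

  pos 0: x in {0,2}, choose 0; start
  pos 1: x in {0,2}, choose 2; 0->2 ok
  pos 2: x in {0,2}, choose 2; 2->2 ok
  pos 3: z in {1}, choose 1; 2->1 ok
  pos 4: x in {0,2}, choose 0; 1->0 ok
  pos 5: x in {0,2}, choose 0; 0->0 ok
  pos 6: x in {0,2}, choose 2; 0->2 ok
  pos 7: z in {1}, choose 1; 2->1 ok
  pos 8: x in {0,2}, choose 0; 1->0 ok
  pos 9: x in {0,2}, choose 2; 0->2 ok
  pos 10: x in {0,2}, choose 2; 2->2 ok
  pos 11: x in {0,2}, choose 2; 2->2 ok
  pos 12: z in {1}, choose 1; 2->1 ok
  pos 13: y in {3}, choose 3; 1->3 ok
  pos 14: y in {3}, choose 3; 3->3 ok
  pos 15: z in {1}, choose 1; 3->1 ok
  pos 16: y in {3}, choose 3; 1->3 ok
  pos 17: z in {1}, choose 1; 3->1 ok
  pos 18: x in {0,2}, choose 0; 1->0 ok
  pos 19: x in {0,2}, choose 0; 0->0 ok
  pos 20: x in {0,2}, choose 2; 0->2 ok
  pos 21: z in {1}, choose 1; 2->1 ok

0,2,2,1,0,0,2,1,0,2,2,2,1,3,3,1,3,1,0,0,2,1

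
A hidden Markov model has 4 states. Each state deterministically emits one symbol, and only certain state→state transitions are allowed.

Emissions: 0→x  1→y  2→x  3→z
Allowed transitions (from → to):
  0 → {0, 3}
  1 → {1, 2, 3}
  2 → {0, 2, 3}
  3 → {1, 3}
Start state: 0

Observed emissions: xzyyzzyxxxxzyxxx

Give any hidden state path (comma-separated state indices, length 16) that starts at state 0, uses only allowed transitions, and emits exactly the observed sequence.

  [0] x  {0,2}  => 0  start
  [1] z  {3}  => 3  0->3 ok
  [2] y  {1}  => 1  3->1 ok
  [3] y  {1}  => 1  1->1 ok
  [4] z  {3}  => 3  1->3 ok
  [5] z  {3}  => 3  3->3 ok
  [6] y  {1}  => 1  3->1 ok
  [7] x  {0,2}  => 2  1->2 ok
  [8] x  {0,2}  => 2  2->2 ok
  [9] x  {0,2}  => 2  2->2 ok
  [10] x  {0,2}  => 0  2->0 ok
  [11] z  {3}  => 3  0->3 ok
  [12] y  {1}  => 1  3->1 ok
  [13] x  {0,2}  => 2  1->2 ok
  [14] x  {0,2}  => 2  2->2 ok
  [15] x  {0,2}  => 0  2->0 ok

0,3,1,1,3,3,1,2,2,2,0,3,1,2,2,0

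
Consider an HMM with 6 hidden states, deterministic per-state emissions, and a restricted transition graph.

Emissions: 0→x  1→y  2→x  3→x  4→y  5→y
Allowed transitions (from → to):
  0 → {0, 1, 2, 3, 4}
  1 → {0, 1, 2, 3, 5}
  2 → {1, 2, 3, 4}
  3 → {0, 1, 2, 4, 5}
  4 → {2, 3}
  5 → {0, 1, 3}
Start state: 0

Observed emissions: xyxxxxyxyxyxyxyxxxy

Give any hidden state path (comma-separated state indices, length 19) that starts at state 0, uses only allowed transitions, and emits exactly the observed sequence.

0,1,2,2,2,2,4,2,4,2,1,3,4,3,1,3,2,2,1

  [0] x  {0,2,3}  => 0  start
  [1] y  {1,4,5}  => 1  0->1 ok
  [2] x  {0,2,3}  => 2  1->2 ok
  [3] x  {0,2,3}  => 2  2->2 ok
  [4] x  {0,2,3}  => 2  2->2 ok
  [5] x  {0,2,3}  => 2  2->2 ok
  [6] y  {1,4,5}  => 4  2->4 ok
  [7] x  {0,2,3}  => 2  4->2 ok
  [8] y  {1,4,5}  => 4  2->4 ok
  [9] x  {0,2,3}  => 2  4->2 ok
  [10] y  {1,4,5}  => 1  2->1 ok
  [11] x  {0,2,3}  => 3  1->3 ok
  [12] y  {1,4,5}  => 4  3->4 ok
  [13] x  {0,2,3}  => 3  4->3 ok
  [14] y  {1,4,5}  => 1  3->1 ok
  [15] x  {0,2,3}  => 3  1->3 ok
  [16] x  {0,2,3}  => 2  3->2 ok
  [17] x  {0,2,3}  => 2  2->2 ok
  [18] y  {1,4,5}  => 1  2->1 ok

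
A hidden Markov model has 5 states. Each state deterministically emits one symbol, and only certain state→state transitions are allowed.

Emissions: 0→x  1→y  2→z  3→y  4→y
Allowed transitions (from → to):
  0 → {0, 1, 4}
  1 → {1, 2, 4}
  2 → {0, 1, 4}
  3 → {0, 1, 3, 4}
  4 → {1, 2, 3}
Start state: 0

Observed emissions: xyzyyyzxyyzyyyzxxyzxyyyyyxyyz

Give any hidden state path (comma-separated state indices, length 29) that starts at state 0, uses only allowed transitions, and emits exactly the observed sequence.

0,1,2,4,1,4,2,0,1,1,2,4,1,1,2,0,0,4,2,0,1,1,4,3,3,0,1,4,2

  [0] x  {0}  => 0  start
  [1] y  {1,3,4}  => 1  0->1 ok
  [2] z  {2}  => 2  1->2 ok
  [3] y  {1,3,4}  => 4  2->4 ok
  [4] y  {1,3,4}  => 1  4->1 ok
  [5] y  {1,3,4}  => 4  1->4 ok
  [6] z  {2}  => 2  4->2 ok
  [7] x  {0}  => 0  2->0 ok
  [8] y  {1,3,4}  => 1  0->1 ok
  [9] y  {1,3,4}  => 1  1->1 ok
  [10] z  {2}  => 2  1->2 ok
  [11] y  {1,3,4}  => 4  2->4 ok
  [12] y  {1,3,4}  => 1  4->1 ok
  [13] y  {1,3,4}  => 1  1->1 ok
  [14] z  {2}  => 2  1->2 ok
  [15] x  {0}  => 0  2->0 ok
  [16] x  {0}  => 0  0->0 ok
  [17] y  {1,3,4}  => 4  0->4 ok
  [18] z  {2}  => 2  4->2 ok
  [19] x  {0}  => 0  2->0 ok
  [20] y  {1,3,4}  => 1  0->1 ok
  [21] y  {1,3,4}  => 1  1->1 ok
  [22] y  {1,3,4}  => 4  1->4 ok
  [23] y  {1,3,4}  => 3  4->3 ok
  [24] y  {1,3,4}  => 3  3->3 ok
  [25] x  {0}  => 0  3->0 ok
  [26] y  {1,3,4}  => 1  0->1 ok
  [27] y  {1,3,4}  => 4  1->4 ok
  [28] z  {2}  => 2  4->2 ok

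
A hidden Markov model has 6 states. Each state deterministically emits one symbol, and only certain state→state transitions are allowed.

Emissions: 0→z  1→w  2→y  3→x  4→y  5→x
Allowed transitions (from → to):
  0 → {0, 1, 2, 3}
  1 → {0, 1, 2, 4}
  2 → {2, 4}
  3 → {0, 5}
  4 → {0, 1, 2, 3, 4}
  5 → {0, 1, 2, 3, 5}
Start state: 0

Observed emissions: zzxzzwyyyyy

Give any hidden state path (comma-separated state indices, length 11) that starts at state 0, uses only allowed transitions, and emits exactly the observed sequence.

  t0 'z' -> {0}, take 0 (start)
  t1 'z' -> {0}, take 0 (0->0 ok)
  t2 'x' -> {3,5}, take 3 (0->3 ok)
  t3 'z' -> {0}, take 0 (3->0 ok)
  t4 'z' -> {0}, take 0 (0->0 ok)
  t5 'w' -> {1}, take 1 (0->1 ok)
  t6 'y' -> {2,4}, take 2 (1->2 ok)
  t7 'y' -> {2,4}, take 2 (2->2 ok)
  t8 'y' -> {2,4}, take 2 (2->2 ok)
  t9 'y' -> {2,4}, take 2 (2->2 ok)
  t10 'y' -> {2,4}, take 4 (2->4 ok)

0,0,3,0,0,1,2,2,2,2,4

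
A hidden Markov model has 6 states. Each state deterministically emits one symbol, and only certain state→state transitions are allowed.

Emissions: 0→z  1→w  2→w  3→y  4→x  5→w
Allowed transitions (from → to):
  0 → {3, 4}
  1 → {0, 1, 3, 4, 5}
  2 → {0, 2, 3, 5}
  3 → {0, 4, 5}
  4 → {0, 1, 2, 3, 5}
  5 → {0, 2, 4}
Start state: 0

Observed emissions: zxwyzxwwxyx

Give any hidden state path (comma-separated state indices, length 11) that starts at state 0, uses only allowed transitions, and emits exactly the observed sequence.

0,4,1,3,0,4,2,5,4,3,4

  [0] z  {0}  => 0  start
  [1] x  {4}  => 4  0->4 ok
  [2] w  {1,2,5}  => 1  4->1 ok
  [3] y  {3}  => 3  1->3 ok
  [4] z  {0}  => 0  3->0 ok
  [5] x  {4}  => 4  0->4 ok
  [6] w  {1,2,5}  => 2  4->2 ok
  [7] w  {1,2,5}  => 5  2->5 ok
  [8] x  {4}  => 4  5->4 ok
  [9] y  {3}  => 3  4->3 ok
  [10] x  {4}  => 4  3->4 ok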